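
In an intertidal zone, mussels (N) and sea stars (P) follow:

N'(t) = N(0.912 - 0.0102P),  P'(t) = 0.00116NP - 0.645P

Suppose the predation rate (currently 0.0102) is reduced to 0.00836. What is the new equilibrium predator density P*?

At the interior fixed point, setting dN/dt = 0 with N > 0 fixes P* = (prey growth rate)/(NP coefficient) — independent of the other coefficients.
With the change, P* = 0.912/0.00836 = 109; it rises from 89.4.

P* ≈ 109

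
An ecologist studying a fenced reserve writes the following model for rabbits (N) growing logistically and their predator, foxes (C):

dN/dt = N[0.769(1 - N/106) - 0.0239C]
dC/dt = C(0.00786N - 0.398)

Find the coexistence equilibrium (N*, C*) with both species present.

N* ≈ 50.6, C* ≈ 16.8

From dC/dt = 0 with C > 0: 0.00786N* = 0.398, so N* = 50.6.
Substitute into dN/dt = 0: 0.769(1 - 50.6/106) = 0.0239C*.
The bracket is 0.522, giving C* = 0.402/0.0239 = 16.8.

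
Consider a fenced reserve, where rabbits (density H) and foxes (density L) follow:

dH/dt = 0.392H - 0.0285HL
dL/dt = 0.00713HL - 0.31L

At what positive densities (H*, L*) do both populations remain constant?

Set dL/dt = 0 with L > 0: 0.00713H - 0.31 = 0, so H* = 0.31/0.00713 = 43.5.
Set dH/dt = 0 with H > 0: 0.392 - 0.0285L = 0, so L* = 0.392/0.0285 = 13.8.

H* ≈ 43.5, L* ≈ 13.8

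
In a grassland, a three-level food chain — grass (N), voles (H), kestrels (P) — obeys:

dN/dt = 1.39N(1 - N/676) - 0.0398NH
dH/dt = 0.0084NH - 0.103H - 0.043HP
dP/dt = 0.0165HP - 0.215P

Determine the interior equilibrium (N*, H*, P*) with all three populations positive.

From dP/dt = 0: 0.0165H* = 0.215, so H* = 13.
From dN/dt = 0: 1.39(1 - N*/676) = 0.0398·13, giving N* = 676·(1 - 0.373) = 424.
From dH/dt = 0: 0.0084·424 - 0.103 = 0.043P*, so P* = 3.46/0.043 = 80.4.

N* ≈ 424, H* ≈ 13, P* ≈ 80.4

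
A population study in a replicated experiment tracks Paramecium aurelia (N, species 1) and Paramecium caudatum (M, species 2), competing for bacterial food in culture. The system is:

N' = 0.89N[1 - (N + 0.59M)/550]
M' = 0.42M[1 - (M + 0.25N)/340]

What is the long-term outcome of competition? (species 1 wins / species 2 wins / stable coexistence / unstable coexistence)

stable coexistence

Compare the nullcline intercepts: K1/α12 = 550/0.59 = 932 > K2 = 340; K2/α21 = 340/0.25 = 1360 > K1 = 550.
Since both inequalities hold, each species can invade when rare, so the interior equilibrium is stable.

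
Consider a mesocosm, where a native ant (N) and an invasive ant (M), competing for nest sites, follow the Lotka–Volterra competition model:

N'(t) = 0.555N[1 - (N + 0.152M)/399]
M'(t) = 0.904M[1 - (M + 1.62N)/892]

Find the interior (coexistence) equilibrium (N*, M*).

N* ≈ 349, M* ≈ 326

Setting both brackets to zero gives the nullclines N + 0.152M = 399 and 1.62N + M = 892.
Substituting M = 892 - 1.62N into the first: N(1 - 0.152·1.62) = 399 - 0.152·892.
So N* = 263/0.754 = 349, and then M* = 892 - 1.62·349 = 326.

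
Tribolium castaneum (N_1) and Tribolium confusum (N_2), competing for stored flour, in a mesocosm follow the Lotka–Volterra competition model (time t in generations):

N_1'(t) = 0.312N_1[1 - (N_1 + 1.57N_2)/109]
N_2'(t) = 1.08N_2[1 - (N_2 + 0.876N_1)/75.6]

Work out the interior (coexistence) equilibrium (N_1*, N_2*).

Setting both brackets to zero gives the nullclines N_1 + 1.57N_2 = 109 and 0.876N_1 + N_2 = 75.6.
Substituting N_2 = 75.6 - 0.876N_1 into the first: N_1(1 - 1.57·0.876) = 109 - 1.57·75.6.
So N_1* = -9.69/-0.375 = 25.8, and then N_2* = 75.6 - 0.876·25.8 = 53.

N_1* ≈ 25.8, N_2* ≈ 53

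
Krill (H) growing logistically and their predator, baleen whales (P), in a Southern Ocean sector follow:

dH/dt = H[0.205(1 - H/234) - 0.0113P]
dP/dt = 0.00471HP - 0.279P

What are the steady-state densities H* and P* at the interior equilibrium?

From dP/dt = 0 with P > 0: 0.00471H* = 0.279, so H* = 59.2.
Substitute into dH/dt = 0: 0.205(1 - 59.2/234) = 0.0113P*.
The bracket is 0.747, giving P* = 0.153/0.0113 = 13.5.

H* ≈ 59.2, P* ≈ 13.5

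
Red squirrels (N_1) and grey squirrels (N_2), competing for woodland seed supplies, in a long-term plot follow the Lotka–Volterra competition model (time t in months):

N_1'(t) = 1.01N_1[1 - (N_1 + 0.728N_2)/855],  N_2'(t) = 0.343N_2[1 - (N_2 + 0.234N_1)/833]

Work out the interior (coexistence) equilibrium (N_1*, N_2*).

Setting both brackets to zero gives the nullclines N_1 + 0.728N_2 = 855 and 0.234N_1 + N_2 = 833.
Substituting N_2 = 833 - 0.234N_1 into the first: N_1(1 - 0.728·0.234) = 855 - 0.728·833.
So N_1* = 249/0.83 = 300, and then N_2* = 833 - 0.234·300 = 763.

N_1* ≈ 300, N_2* ≈ 763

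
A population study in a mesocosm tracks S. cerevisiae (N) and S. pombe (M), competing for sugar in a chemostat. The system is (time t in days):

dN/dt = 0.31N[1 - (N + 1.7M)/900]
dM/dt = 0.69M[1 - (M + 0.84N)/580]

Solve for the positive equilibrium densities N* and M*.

N* ≈ 201, M* ≈ 411

Setting both brackets to zero gives the nullclines N + 1.7M = 900 and 0.84N + M = 580.
Substituting M = 580 - 0.84N into the first: N(1 - 1.7·0.84) = 900 - 1.7·580.
So N* = -86/-0.428 = 201, and then M* = 580 - 0.84·201 = 411.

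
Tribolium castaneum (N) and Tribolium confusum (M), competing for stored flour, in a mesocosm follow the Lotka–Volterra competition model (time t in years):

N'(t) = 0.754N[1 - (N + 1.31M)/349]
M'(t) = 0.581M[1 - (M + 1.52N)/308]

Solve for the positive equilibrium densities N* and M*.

N* ≈ 55, M* ≈ 224

Setting both brackets to zero gives the nullclines N + 1.31M = 349 and 1.52N + M = 308.
Substituting M = 308 - 1.52N into the first: N(1 - 1.31·1.52) = 349 - 1.31·308.
So N* = -54.5/-0.991 = 55, and then M* = 308 - 1.52·55 = 224.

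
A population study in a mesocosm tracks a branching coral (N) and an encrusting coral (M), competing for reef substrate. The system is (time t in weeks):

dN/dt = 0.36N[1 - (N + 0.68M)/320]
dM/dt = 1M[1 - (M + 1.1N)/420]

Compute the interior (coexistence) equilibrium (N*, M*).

N* ≈ 137, M* ≈ 270

Setting both brackets to zero gives the nullclines N + 0.68M = 320 and 1.1N + M = 420.
Substituting M = 420 - 1.1N into the first: N(1 - 0.68·1.1) = 320 - 0.68·420.
So N* = 34.4/0.252 = 137, and then M* = 420 - 1.1·137 = 270.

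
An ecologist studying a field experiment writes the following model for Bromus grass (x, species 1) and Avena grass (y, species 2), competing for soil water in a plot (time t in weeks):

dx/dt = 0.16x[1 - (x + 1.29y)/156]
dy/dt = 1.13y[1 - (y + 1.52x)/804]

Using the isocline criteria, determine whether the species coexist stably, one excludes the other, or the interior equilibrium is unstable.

Compare the nullcline intercepts: K1/α12 = 156/1.29 = 121 < K2 = 804; K2/α21 = 804/1.52 = 529 > K1 = 156.
Since the inequalities point opposite ways, species 2 can invade but species 1 cannot.

species 2 excludes species 1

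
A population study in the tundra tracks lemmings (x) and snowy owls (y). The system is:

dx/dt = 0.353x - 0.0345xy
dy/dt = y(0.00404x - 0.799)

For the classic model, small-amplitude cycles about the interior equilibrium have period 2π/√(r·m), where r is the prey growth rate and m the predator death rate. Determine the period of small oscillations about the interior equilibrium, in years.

T ≈ 11.8 years

Here r = 0.353 and m = 0.799, so r·m = 0.282.
ω = √0.282 = 0.531 per year, hence T = 2π/ω ≈ 11.8 years.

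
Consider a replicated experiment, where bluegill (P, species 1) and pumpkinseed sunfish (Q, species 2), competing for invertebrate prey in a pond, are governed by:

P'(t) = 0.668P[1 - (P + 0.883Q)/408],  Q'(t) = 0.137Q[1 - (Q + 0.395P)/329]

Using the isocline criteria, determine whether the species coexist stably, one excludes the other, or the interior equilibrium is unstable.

Compare the nullcline intercepts: K1/α12 = 408/0.883 = 462 > K2 = 329; K2/α21 = 329/0.395 = 833 > K1 = 408.
Since both inequalities hold, each species can invade when rare, so the interior equilibrium is stable.

stable coexistence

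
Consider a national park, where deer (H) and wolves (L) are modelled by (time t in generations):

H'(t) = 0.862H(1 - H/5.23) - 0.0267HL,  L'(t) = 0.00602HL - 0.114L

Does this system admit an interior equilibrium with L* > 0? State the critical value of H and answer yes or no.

The predator equation gives dL/dt > 0 only when H > 0.114/0.00602 = 18.9.
Without the predator, H → K = 5.23. Since 5.23 < 18.9, the predator cannot invade.

Threshold H = 18.9; K < 18.9, so no, the predator goes extinct.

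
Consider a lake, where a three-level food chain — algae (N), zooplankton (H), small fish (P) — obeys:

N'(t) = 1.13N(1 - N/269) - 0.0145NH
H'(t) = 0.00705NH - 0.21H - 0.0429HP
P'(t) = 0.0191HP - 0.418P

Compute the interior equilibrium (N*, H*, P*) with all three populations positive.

N* ≈ 193, H* ≈ 21.9, P* ≈ 26.9

From dP/dt = 0: 0.0191H* = 0.418, so H* = 21.9.
From dN/dt = 0: 1.13(1 - N*/269) = 0.0145·21.9, giving N* = 269·(1 - 0.281) = 193.
From dH/dt = 0: 0.00705·193 - 0.21 = 0.0429P*, so P* = 1.15/0.0429 = 26.9.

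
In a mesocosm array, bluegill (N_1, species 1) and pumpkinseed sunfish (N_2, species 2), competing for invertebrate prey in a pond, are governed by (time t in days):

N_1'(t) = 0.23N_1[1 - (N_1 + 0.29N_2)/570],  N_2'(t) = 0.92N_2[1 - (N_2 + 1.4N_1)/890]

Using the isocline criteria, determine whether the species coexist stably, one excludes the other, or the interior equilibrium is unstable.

stable coexistence

Compare the nullcline intercepts: K1/α12 = 570/0.29 = 1970 > K2 = 890; K2/α21 = 890/1.4 = 636 > K1 = 570.
Since both inequalities hold, each species can invade when rare, so the interior equilibrium is stable.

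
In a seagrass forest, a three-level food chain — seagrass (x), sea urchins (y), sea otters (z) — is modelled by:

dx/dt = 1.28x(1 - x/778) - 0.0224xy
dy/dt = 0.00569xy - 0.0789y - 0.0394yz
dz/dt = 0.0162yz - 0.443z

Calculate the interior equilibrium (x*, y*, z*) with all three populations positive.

x* ≈ 406, y* ≈ 27.3, z* ≈ 56.6

From dz/dt = 0: 0.0162y* = 0.443, so y* = 27.3.
From dx/dt = 0: 1.28(1 - x*/778) = 0.0224·27.3, giving x* = 778·(1 - 0.479) = 406.
From dy/dt = 0: 0.00569·406 - 0.0789 = 0.0394z*, so z* = 2.23/0.0394 = 56.6.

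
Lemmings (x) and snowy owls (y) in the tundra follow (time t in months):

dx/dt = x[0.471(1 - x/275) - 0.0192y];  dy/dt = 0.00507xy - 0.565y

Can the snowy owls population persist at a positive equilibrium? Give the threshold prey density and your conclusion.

The predator equation gives dy/dt > 0 only when x > 0.565/0.00507 = 111.
Without the predator, x → K = 275. Since 275 > 111, the predator can invade and persist.

Threshold x = 111; K > 111, so yes, the predator persists.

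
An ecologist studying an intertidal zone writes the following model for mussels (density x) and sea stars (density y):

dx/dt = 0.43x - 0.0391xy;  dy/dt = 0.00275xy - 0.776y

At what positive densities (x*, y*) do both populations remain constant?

x* ≈ 282, y* ≈ 11

Set dy/dt = 0 with y > 0: 0.00275x - 0.776 = 0, so x* = 0.776/0.00275 = 282.
Set dx/dt = 0 with x > 0: 0.43 - 0.0391y = 0, so y* = 0.43/0.0391 = 11.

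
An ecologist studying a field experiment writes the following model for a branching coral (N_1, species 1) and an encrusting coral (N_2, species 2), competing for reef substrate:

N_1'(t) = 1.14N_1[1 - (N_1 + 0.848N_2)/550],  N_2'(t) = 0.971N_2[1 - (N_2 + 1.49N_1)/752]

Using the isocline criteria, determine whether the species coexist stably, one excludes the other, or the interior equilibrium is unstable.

Compare the nullcline intercepts: K1/α12 = 550/0.848 = 649 < K2 = 752; K2/α21 = 752/1.49 = 505 < K1 = 550.
Since both are reversed, neither can invade when rare; the interior point is a saddle.

unstable coexistence (outcome depends on initial conditions)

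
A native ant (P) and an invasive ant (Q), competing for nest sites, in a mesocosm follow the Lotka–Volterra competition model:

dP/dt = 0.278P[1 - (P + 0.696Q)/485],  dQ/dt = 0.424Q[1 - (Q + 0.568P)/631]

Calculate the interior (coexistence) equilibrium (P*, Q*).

Setting both brackets to zero gives the nullclines P + 0.696Q = 485 and 0.568P + Q = 631.
Substituting Q = 631 - 0.568P into the first: P(1 - 0.696·0.568) = 485 - 0.696·631.
So P* = 45.8/0.605 = 75.8, and then Q* = 631 - 0.568·75.8 = 588.

P* ≈ 75.8, Q* ≈ 588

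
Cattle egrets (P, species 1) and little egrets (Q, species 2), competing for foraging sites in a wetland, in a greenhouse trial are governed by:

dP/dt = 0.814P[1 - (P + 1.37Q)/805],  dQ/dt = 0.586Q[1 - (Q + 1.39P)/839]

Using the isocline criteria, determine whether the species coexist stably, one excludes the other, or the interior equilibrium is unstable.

unstable coexistence (outcome depends on initial conditions)

Compare the nullcline intercepts: K1/α12 = 805/1.37 = 588 < K2 = 839; K2/α21 = 839/1.39 = 604 < K1 = 805.
Since both are reversed, neither can invade when rare; the interior point is a saddle.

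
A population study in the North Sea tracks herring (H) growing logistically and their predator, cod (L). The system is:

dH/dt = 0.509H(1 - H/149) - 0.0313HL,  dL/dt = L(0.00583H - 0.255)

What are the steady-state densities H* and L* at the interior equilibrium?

From dL/dt = 0 with L > 0: 0.00583H* = 0.255, so H* = 43.7.
Substitute into dH/dt = 0: 0.509(1 - 43.7/149) = 0.0313L*.
The bracket is 0.706, giving L* = 0.36/0.0313 = 11.5.

H* ≈ 43.7, L* ≈ 11.5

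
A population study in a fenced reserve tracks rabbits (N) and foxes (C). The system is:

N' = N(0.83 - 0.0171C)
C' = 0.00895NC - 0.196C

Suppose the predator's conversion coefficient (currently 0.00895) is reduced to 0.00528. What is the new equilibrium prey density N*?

At the interior fixed point, setting dC/dt = 0 with C > 0 fixes N* = (predator death rate)/(NC coefficient) — independent of the other coefficients.
With the change, N* = 0.196/0.00528 = 37.1; it rises from 21.9.

N* ≈ 37.1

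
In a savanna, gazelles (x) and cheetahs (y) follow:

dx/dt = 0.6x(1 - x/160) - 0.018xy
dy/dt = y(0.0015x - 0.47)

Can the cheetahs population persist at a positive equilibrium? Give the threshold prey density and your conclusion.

Threshold x = 313; K < 313, so no, the predator goes extinct.

The predator equation gives dy/dt > 0 only when x > 0.47/0.0015 = 313.
Without the predator, x → K = 160. Since 160 < 313, the predator cannot invade.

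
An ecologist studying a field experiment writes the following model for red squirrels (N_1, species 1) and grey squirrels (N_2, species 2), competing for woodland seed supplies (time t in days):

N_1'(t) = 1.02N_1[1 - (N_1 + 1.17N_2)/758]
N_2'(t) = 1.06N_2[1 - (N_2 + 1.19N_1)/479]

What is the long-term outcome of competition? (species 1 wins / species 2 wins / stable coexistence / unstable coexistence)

Compare the nullcline intercepts: K1/α12 = 758/1.17 = 648 > K2 = 479; K2/α21 = 479/1.19 = 403 < K1 = 758.
Since the inequalities point opposite ways, species 1 can invade but species 2 cannot.

species 1 excludes species 2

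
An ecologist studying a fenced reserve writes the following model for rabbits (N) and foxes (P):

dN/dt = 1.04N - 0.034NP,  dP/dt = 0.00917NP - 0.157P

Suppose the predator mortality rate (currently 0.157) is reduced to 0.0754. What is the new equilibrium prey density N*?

At the interior fixed point, setting dP/dt = 0 with P > 0 fixes N* = (predator death rate)/(NP coefficient) — independent of the other coefficients.
With the change, N* = 0.0754/0.00917 = 8.22; it falls from 17.1.

N* ≈ 8.22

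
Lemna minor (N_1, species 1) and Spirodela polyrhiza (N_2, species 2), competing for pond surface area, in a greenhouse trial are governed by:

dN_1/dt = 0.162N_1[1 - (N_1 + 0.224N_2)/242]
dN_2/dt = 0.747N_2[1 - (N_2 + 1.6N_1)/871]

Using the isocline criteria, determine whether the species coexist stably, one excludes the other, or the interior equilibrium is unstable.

Compare the nullcline intercepts: K1/α12 = 242/0.224 = 1080 > K2 = 871; K2/α21 = 871/1.6 = 544 > K1 = 242.
Since both inequalities hold, each species can invade when rare, so the interior equilibrium is stable.

stable coexistence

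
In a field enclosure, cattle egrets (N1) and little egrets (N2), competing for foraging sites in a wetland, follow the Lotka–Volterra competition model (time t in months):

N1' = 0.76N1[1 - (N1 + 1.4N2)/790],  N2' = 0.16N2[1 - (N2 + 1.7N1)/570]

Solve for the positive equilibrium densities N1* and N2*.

Setting both brackets to zero gives the nullclines N1 + 1.4N2 = 790 and 1.7N1 + N2 = 570.
Substituting N2 = 570 - 1.7N1 into the first: N1(1 - 1.4·1.7) = 790 - 1.4·570.
So N1* = -8/-1.38 = 5.8, and then N2* = 570 - 1.7·5.8 = 560.

N1* ≈ 5.8, N2* ≈ 560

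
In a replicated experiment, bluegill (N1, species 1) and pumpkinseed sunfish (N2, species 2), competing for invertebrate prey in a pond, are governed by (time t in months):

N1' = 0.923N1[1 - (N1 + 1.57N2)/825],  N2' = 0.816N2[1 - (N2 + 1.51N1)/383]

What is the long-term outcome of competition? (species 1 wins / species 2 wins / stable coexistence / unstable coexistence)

species 1 excludes species 2

Compare the nullcline intercepts: K1/α12 = 825/1.57 = 525 > K2 = 383; K2/α21 = 383/1.51 = 254 < K1 = 825.
Since the inequalities point opposite ways, species 1 can invade but species 2 cannot.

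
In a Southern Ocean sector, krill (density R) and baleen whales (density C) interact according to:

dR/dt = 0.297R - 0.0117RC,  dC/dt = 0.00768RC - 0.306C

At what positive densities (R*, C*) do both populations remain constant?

R* ≈ 39.8, C* ≈ 25.4

Set dC/dt = 0 with C > 0: 0.00768R - 0.306 = 0, so R* = 0.306/0.00768 = 39.8.
Set dR/dt = 0 with R > 0: 0.297 - 0.0117C = 0, so C* = 0.297/0.0117 = 25.4.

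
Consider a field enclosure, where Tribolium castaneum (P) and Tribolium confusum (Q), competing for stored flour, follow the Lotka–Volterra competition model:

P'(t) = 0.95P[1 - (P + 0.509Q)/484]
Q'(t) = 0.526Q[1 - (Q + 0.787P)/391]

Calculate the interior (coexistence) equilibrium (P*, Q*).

Setting both brackets to zero gives the nullclines P + 0.509Q = 484 and 0.787P + Q = 391.
Substituting Q = 391 - 0.787P into the first: P(1 - 0.509·0.787) = 484 - 0.509·391.
So P* = 285/0.599 = 475, and then Q* = 391 - 0.787·475 = 16.8.

P* ≈ 475, Q* ≈ 16.8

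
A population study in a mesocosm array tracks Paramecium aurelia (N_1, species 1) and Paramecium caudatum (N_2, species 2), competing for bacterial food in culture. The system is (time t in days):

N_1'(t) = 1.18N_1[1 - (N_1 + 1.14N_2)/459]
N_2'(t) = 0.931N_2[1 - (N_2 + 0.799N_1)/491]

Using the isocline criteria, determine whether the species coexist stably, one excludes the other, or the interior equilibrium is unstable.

Compare the nullcline intercepts: K1/α12 = 459/1.14 = 403 < K2 = 491; K2/α21 = 491/0.799 = 615 > K1 = 459.
Since the inequalities point opposite ways, species 2 can invade but species 1 cannot.

species 2 excludes species 1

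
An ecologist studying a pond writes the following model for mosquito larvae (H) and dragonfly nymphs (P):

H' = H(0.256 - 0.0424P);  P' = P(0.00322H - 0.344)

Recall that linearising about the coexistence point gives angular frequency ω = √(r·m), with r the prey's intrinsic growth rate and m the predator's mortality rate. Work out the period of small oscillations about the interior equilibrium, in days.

T ≈ 21.2 days

Here r = 0.256 and m = 0.344, so r·m = 0.0881.
ω = √0.0881 = 0.297 per day, hence T = 2π/ω ≈ 21.2 days.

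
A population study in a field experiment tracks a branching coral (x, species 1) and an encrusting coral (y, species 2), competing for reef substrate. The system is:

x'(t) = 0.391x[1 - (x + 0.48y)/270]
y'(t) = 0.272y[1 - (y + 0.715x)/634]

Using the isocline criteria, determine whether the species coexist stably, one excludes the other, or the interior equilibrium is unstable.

Compare the nullcline intercepts: K1/α12 = 270/0.48 = 562 < K2 = 634; K2/α21 = 634/0.715 = 887 > K1 = 270.
Since the inequalities point opposite ways, species 2 can invade but species 1 cannot.

species 2 excludes species 1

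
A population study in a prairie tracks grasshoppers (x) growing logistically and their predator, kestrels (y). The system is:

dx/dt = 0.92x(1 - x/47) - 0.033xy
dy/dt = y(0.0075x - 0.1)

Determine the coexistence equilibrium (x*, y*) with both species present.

From dy/dt = 0 with y > 0: 0.0075x* = 0.1, so x* = 13.3.
Substitute into dx/dt = 0: 0.92(1 - 13.3/47) = 0.033y*.
The bracket is 0.716, giving y* = 0.659/0.033 = 20.

x* ≈ 13.3, y* ≈ 20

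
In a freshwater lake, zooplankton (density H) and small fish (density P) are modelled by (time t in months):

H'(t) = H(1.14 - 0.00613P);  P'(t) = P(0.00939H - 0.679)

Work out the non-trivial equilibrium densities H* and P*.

Set dP/dt = 0 with P > 0: 0.00939H - 0.679 = 0, so H* = 0.679/0.00939 = 72.3.
Set dH/dt = 0 with H > 0: 1.14 - 0.00613P = 0, so P* = 1.14/0.00613 = 186.

H* ≈ 72.3, P* ≈ 186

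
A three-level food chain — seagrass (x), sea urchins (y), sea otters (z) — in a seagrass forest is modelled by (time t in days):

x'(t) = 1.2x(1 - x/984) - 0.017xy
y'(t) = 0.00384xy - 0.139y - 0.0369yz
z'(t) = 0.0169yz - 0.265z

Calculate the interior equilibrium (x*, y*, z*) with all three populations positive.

From dz/dt = 0: 0.0169y* = 0.265, so y* = 15.7.
From dx/dt = 0: 1.2(1 - x*/984) = 0.017·15.7, giving x* = 984·(1 - 0.222) = 765.
From dy/dt = 0: 0.00384·765 - 0.139 = 0.0369z*, so z* = 2.8/0.0369 = 75.9.

x* ≈ 765, y* ≈ 15.7, z* ≈ 75.9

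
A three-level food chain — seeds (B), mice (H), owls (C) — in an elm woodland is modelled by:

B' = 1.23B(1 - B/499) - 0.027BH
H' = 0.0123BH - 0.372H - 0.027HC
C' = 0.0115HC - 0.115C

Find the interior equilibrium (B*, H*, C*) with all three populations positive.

B* ≈ 389, H* ≈ 10, C* ≈ 164

From dC/dt = 0: 0.0115H* = 0.115, so H* = 10.
From dB/dt = 0: 1.23(1 - B*/499) = 0.027·10, giving B* = 499·(1 - 0.22) = 389.
From dH/dt = 0: 0.0123·389 - 0.372 = 0.027C*, so C* = 4.42/0.027 = 164.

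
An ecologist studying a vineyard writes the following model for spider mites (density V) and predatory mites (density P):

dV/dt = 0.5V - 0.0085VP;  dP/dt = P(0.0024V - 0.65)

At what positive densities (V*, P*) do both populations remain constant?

V* ≈ 271, P* ≈ 58.8

Set dP/dt = 0 with P > 0: 0.0024V - 0.65 = 0, so V* = 0.65/0.0024 = 271.
Set dV/dt = 0 with V > 0: 0.5 - 0.0085P = 0, so P* = 0.5/0.0085 = 58.8.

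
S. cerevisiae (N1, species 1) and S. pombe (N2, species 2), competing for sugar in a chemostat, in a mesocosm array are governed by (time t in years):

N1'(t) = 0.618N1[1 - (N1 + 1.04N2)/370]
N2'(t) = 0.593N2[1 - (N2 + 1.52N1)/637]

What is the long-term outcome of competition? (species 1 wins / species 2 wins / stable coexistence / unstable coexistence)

species 2 excludes species 1

Compare the nullcline intercepts: K1/α12 = 370/1.04 = 356 < K2 = 637; K2/α21 = 637/1.52 = 419 > K1 = 370.
Since the inequalities point opposite ways, species 2 can invade but species 1 cannot.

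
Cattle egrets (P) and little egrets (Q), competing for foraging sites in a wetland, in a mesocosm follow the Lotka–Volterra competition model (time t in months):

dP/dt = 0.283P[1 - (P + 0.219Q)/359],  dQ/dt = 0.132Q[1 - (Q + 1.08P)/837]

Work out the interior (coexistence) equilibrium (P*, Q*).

Setting both brackets to zero gives the nullclines P + 0.219Q = 359 and 1.08P + Q = 837.
Substituting Q = 837 - 1.08P into the first: P(1 - 0.219·1.08) = 359 - 0.219·837.
So P* = 176/0.763 = 230, and then Q* = 837 - 1.08·230 = 588.

P* ≈ 230, Q* ≈ 588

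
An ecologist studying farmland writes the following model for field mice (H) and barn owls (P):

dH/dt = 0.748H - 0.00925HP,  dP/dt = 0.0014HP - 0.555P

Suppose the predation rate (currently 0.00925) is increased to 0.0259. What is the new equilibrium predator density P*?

P* ≈ 28.9

At the interior fixed point, setting dH/dt = 0 with H > 0 fixes P* = (prey growth rate)/(HP coefficient) — independent of the other coefficients.
With the change, P* = 0.748/0.0259 = 28.9; it falls from 80.9.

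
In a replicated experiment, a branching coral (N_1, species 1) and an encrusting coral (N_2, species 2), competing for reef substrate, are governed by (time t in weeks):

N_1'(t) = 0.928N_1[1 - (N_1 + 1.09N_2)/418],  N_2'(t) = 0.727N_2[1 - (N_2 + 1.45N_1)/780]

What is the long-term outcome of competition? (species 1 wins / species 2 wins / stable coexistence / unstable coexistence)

Compare the nullcline intercepts: K1/α12 = 418/1.09 = 383 < K2 = 780; K2/α21 = 780/1.45 = 538 > K1 = 418.
Since the inequalities point opposite ways, species 2 can invade but species 1 cannot.

species 2 excludes species 1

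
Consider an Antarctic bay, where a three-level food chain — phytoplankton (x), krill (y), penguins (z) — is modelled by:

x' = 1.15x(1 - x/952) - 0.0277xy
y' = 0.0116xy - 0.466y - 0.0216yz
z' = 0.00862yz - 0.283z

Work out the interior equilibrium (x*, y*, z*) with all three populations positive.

From dz/dt = 0: 0.00862y* = 0.283, so y* = 32.8.
From dx/dt = 0: 1.15(1 - x*/952) = 0.0277·32.8, giving x* = 952·(1 - 0.791) = 199.
From dy/dt = 0: 0.0116·199 - 0.466 = 0.0216z*, so z* = 1.84/0.0216 = 85.4.

x* ≈ 199, y* ≈ 32.8, z* ≈ 85.4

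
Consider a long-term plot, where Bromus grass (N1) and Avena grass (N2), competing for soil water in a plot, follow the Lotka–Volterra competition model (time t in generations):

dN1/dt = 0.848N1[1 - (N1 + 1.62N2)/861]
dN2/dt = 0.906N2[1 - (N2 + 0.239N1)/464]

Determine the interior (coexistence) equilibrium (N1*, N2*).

Setting both brackets to zero gives the nullclines N1 + 1.62N2 = 861 and 0.239N1 + N2 = 464.
Substituting N2 = 464 - 0.239N1 into the first: N1(1 - 1.62·0.239) = 861 - 1.62·464.
So N1* = 109/0.613 = 178, and then N2* = 464 - 0.239·178 = 421.

N1* ≈ 178, N2* ≈ 421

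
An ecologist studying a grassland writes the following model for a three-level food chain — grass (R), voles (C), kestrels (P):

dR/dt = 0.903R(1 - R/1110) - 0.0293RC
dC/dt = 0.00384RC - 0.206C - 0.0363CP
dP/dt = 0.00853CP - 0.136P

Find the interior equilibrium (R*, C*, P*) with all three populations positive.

R* ≈ 536, C* ≈ 15.9, P* ≈ 51

From dP/dt = 0: 0.00853C* = 0.136, so C* = 15.9.
From dR/dt = 0: 0.903(1 - R*/1110) = 0.0293·15.9, giving R* = 1110·(1 - 0.517) = 536.
From dC/dt = 0: 0.00384·536 - 0.206 = 0.0363P*, so P* = 1.85/0.0363 = 51.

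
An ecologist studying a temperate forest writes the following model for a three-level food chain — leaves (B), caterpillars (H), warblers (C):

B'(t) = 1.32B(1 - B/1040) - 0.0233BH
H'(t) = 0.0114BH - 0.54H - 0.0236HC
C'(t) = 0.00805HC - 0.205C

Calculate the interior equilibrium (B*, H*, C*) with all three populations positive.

From dC/dt = 0: 0.00805H* = 0.205, so H* = 25.5.
From dB/dt = 0: 1.32(1 - B*/1040) = 0.0233·25.5, giving B* = 1040·(1 - 0.45) = 573.
From dH/dt = 0: 0.0114·573 - 0.54 = 0.0236C*, so C* = 5.99/0.0236 = 254.

B* ≈ 573, H* ≈ 25.5, C* ≈ 254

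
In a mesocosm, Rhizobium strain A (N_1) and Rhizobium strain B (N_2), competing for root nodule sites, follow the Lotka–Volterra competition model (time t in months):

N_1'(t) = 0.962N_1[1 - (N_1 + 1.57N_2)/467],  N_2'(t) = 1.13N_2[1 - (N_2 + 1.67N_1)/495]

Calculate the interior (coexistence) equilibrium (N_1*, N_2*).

Setting both brackets to zero gives the nullclines N_1 + 1.57N_2 = 467 and 1.67N_1 + N_2 = 495.
Substituting N_2 = 495 - 1.67N_1 into the first: N_1(1 - 1.57·1.67) = 467 - 1.57·495.
So N_1* = -310/-1.62 = 191, and then N_2* = 495 - 1.67·191 = 176.

N_1* ≈ 191, N_2* ≈ 176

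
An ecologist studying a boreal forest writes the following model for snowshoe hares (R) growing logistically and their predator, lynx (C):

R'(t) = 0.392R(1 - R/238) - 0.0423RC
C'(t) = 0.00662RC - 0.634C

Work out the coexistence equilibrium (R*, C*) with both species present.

R* ≈ 95.8, C* ≈ 5.54

From dC/dt = 0 with C > 0: 0.00662R* = 0.634, so R* = 95.8.
Substitute into dR/dt = 0: 0.392(1 - 95.8/238) = 0.0423C*.
The bracket is 0.598, giving C* = 0.234/0.0423 = 5.54.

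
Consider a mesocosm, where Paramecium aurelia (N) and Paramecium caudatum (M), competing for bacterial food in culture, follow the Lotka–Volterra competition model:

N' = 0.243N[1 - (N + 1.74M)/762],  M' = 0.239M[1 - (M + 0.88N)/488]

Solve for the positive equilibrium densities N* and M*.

N* ≈ 164, M* ≈ 344

Setting both brackets to zero gives the nullclines N + 1.74M = 762 and 0.88N + M = 488.
Substituting M = 488 - 0.88N into the first: N(1 - 1.74·0.88) = 762 - 1.74·488.
So N* = -87.1/-0.531 = 164, and then M* = 488 - 0.88·164 = 344.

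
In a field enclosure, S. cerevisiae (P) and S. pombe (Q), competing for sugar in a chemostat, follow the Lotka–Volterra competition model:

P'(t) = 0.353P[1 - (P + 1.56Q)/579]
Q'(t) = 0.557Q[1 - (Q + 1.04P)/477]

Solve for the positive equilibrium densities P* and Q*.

P* ≈ 265, Q* ≈ 201

Setting both brackets to zero gives the nullclines P + 1.56Q = 579 and 1.04P + Q = 477.
Substituting Q = 477 - 1.04P into the first: P(1 - 1.56·1.04) = 579 - 1.56·477.
So P* = -165/-0.622 = 265, and then Q* = 477 - 1.04·265 = 201.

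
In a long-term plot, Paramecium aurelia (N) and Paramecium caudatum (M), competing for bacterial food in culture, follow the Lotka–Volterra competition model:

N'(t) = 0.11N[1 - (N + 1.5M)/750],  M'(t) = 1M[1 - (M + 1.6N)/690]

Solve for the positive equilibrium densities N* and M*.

N* ≈ 204, M* ≈ 364

Setting both brackets to zero gives the nullclines N + 1.5M = 750 and 1.6N + M = 690.
Substituting M = 690 - 1.6N into the first: N(1 - 1.5·1.6) = 750 - 1.5·690.
So N* = -285/-1.4 = 204, and then M* = 690 - 1.6·204 = 364.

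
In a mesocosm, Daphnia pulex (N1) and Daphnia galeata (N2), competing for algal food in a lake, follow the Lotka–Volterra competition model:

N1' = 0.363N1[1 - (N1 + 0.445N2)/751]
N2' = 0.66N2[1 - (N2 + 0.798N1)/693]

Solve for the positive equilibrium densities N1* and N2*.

N1* ≈ 686, N2* ≈ 145

Setting both brackets to zero gives the nullclines N1 + 0.445N2 = 751 and 0.798N1 + N2 = 693.
Substituting N2 = 693 - 0.798N1 into the first: N1(1 - 0.445·0.798) = 751 - 0.445·693.
So N1* = 443/0.645 = 686, and then N2* = 693 - 0.798·686 = 145.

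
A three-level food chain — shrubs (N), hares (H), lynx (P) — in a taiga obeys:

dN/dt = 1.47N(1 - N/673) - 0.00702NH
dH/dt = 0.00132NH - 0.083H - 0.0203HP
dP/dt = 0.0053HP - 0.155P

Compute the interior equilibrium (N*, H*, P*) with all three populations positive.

N* ≈ 579, H* ≈ 29.2, P* ≈ 33.6

From dP/dt = 0: 0.0053H* = 0.155, so H* = 29.2.
From dN/dt = 0: 1.47(1 - N*/673) = 0.00702·29.2, giving N* = 673·(1 - 0.14) = 579.
From dH/dt = 0: 0.00132·579 - 0.083 = 0.0203P*, so P* = 0.681/0.0203 = 33.6.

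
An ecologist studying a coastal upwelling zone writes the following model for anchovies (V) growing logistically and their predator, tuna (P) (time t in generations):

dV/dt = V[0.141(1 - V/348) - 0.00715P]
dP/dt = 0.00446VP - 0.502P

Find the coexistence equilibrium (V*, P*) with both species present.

V* ≈ 113, P* ≈ 13.3

From dP/dt = 0 with P > 0: 0.00446V* = 0.502, so V* = 113.
Substitute into dV/dt = 0: 0.141(1 - 113/348) = 0.00715P*.
The bracket is 0.677, giving P* = 0.0954/0.00715 = 13.3.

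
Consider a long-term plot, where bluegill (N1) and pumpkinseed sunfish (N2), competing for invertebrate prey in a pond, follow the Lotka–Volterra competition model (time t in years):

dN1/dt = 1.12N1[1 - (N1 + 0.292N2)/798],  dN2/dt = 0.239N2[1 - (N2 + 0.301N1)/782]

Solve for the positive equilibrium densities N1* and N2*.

Setting both brackets to zero gives the nullclines N1 + 0.292N2 = 798 and 0.301N1 + N2 = 782.
Substituting N2 = 782 - 0.301N1 into the first: N1(1 - 0.292·0.301) = 798 - 0.292·782.
So N1* = 570/0.912 = 625, and then N2* = 782 - 0.301·625 = 594.

N1* ≈ 625, N2* ≈ 594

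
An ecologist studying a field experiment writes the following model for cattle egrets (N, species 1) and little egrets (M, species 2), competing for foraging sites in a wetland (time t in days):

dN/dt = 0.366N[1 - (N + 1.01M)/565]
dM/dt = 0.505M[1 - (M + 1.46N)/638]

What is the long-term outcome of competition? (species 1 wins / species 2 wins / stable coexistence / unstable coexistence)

Compare the nullcline intercepts: K1/α12 = 565/1.01 = 559 < K2 = 638; K2/α21 = 638/1.46 = 437 < K1 = 565.
Since both are reversed, neither can invade when rare; the interior point is a saddle.

unstable coexistence (outcome depends on initial conditions)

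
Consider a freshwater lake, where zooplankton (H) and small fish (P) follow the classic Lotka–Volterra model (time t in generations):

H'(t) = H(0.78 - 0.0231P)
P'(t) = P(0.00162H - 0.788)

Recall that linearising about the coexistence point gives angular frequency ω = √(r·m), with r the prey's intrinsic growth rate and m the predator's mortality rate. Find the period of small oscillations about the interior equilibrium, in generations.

T ≈ 8.01 generations

Here r = 0.78 and m = 0.788, so r·m = 0.615.
ω = √0.615 = 0.784 per generation, hence T = 2π/ω ≈ 8.01 generations.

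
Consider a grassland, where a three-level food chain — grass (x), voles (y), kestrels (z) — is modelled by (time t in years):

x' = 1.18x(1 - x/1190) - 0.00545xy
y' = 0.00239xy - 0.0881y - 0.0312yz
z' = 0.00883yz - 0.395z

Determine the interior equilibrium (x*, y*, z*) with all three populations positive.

From dz/dt = 0: 0.00883y* = 0.395, so y* = 44.7.
From dx/dt = 0: 1.18(1 - x*/1190) = 0.00545·44.7, giving x* = 1190·(1 - 0.207) = 944.
From dy/dt = 0: 0.00239·944 - 0.0881 = 0.0312z*, so z* = 2.17/0.0312 = 69.5.

x* ≈ 944, y* ≈ 44.7, z* ≈ 69.5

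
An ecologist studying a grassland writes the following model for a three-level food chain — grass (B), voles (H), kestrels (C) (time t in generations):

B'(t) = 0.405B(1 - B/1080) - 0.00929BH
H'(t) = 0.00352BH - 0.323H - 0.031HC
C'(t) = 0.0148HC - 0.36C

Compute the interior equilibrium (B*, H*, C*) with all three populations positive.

B* ≈ 477, H* ≈ 24.3, C* ≈ 43.8

From dC/dt = 0: 0.0148H* = 0.36, so H* = 24.3.
From dB/dt = 0: 0.405(1 - B*/1080) = 0.00929·24.3, giving B* = 1080·(1 - 0.558) = 477.
From dH/dt = 0: 0.00352·477 - 0.323 = 0.031C*, so C* = 1.36/0.031 = 43.8.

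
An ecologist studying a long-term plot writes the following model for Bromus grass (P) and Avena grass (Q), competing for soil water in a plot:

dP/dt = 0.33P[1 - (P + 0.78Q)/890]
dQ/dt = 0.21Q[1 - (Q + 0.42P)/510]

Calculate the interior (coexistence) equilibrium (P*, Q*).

Setting both brackets to zero gives the nullclines P + 0.78Q = 890 and 0.42P + Q = 510.
Substituting Q = 510 - 0.42P into the first: P(1 - 0.78·0.42) = 890 - 0.78·510.
So P* = 492/0.672 = 732, and then Q* = 510 - 0.42·732 = 203.

P* ≈ 732, Q* ≈ 203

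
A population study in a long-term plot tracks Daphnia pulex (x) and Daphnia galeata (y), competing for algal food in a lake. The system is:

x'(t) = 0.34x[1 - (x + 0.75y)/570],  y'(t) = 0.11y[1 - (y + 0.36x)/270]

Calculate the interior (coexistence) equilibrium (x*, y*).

x* ≈ 503, y* ≈ 88.8

Setting both brackets to zero gives the nullclines x + 0.75y = 570 and 0.36x + y = 270.
Substituting y = 270 - 0.36x into the first: x(1 - 0.75·0.36) = 570 - 0.75·270.
So x* = 368/0.73 = 503, and then y* = 270 - 0.36·503 = 88.8.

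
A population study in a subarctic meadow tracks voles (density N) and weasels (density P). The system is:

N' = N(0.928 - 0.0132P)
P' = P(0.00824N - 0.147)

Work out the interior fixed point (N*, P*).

Set dP/dt = 0 with P > 0: 0.00824N - 0.147 = 0, so N* = 0.147/0.00824 = 17.8.
Set dN/dt = 0 with N > 0: 0.928 - 0.0132P = 0, so P* = 0.928/0.0132 = 70.3.

N* ≈ 17.8, P* ≈ 70.3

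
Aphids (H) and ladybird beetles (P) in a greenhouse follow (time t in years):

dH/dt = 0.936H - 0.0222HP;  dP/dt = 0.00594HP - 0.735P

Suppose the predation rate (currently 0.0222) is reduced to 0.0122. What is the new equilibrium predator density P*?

P* ≈ 76.7

At the interior fixed point, setting dH/dt = 0 with H > 0 fixes P* = (prey growth rate)/(HP coefficient) — independent of the other coefficients.
With the change, P* = 0.936/0.0122 = 76.7; it rises from 42.2.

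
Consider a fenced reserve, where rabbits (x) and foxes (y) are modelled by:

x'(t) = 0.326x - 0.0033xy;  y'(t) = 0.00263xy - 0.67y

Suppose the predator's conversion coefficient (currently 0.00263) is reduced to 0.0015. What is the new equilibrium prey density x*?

At the interior fixed point, setting dy/dt = 0 with y > 0 fixes x* = (predator death rate)/(xy coefficient) — independent of the other coefficients.
With the change, x* = 0.67/0.0015 = 447; it rises from 255.

x* ≈ 447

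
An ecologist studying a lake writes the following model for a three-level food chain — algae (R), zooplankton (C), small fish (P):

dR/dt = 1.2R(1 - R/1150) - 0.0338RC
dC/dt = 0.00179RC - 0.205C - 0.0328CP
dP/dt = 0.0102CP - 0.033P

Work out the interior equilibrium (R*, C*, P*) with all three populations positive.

From dP/dt = 0: 0.0102C* = 0.033, so C* = 3.24.
From dR/dt = 0: 1.2(1 - R*/1150) = 0.0338·3.24, giving R* = 1150·(1 - 0.0911) = 1050.
From dC/dt = 0: 0.00179·1050 - 0.205 = 0.0328P*, so P* = 1.67/0.0328 = 50.8.

R* ≈ 1050, C* ≈ 3.24, P* ≈ 50.8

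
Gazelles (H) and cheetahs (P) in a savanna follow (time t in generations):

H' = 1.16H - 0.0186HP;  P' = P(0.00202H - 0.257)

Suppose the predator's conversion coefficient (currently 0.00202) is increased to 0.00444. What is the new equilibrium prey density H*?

At the interior fixed point, setting dP/dt = 0 with P > 0 fixes H* = (predator death rate)/(HP coefficient) — independent of the other coefficients.
With the change, H* = 0.257/0.00444 = 57.9; it falls from 127.

H* ≈ 57.9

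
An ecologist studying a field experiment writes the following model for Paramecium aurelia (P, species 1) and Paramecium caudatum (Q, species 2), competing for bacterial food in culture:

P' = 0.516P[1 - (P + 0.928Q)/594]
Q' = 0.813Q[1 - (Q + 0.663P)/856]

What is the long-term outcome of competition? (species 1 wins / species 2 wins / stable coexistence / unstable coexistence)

Compare the nullcline intercepts: K1/α12 = 594/0.928 = 640 < K2 = 856; K2/α21 = 856/0.663 = 1290 > K1 = 594.
Since the inequalities point opposite ways, species 2 can invade but species 1 cannot.

species 2 excludes species 1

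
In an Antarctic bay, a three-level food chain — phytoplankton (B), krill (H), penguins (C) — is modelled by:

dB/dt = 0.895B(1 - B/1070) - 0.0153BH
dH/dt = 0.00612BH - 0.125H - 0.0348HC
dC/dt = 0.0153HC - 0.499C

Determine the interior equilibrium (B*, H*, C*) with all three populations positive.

From dC/dt = 0: 0.0153H* = 0.499, so H* = 32.6.
From dB/dt = 0: 0.895(1 - B*/1070) = 0.0153·32.6, giving B* = 1070·(1 - 0.558) = 473.
From dH/dt = 0: 0.00612·473 - 0.125 = 0.0348C*, so C* = 2.77/0.0348 = 79.7.

B* ≈ 473, H* ≈ 32.6, C* ≈ 79.7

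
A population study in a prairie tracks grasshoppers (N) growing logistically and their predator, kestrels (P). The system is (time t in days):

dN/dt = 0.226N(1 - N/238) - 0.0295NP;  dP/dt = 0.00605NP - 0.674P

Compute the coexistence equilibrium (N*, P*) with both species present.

N* ≈ 111, P* ≈ 4.07

From dP/dt = 0 with P > 0: 0.00605N* = 0.674, so N* = 111.
Substitute into dN/dt = 0: 0.226(1 - 111/238) = 0.0295P*.
The bracket is 0.532, giving P* = 0.12/0.0295 = 4.07.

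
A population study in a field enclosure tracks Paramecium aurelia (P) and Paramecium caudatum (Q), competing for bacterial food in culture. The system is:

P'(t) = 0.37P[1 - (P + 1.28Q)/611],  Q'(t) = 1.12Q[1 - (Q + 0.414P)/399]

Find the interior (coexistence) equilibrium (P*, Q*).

P* ≈ 213, Q* ≈ 311

Setting both brackets to zero gives the nullclines P + 1.28Q = 611 and 0.414P + Q = 399.
Substituting Q = 399 - 0.414P into the first: P(1 - 1.28·0.414) = 611 - 1.28·399.
So P* = 100/0.47 = 213, and then Q* = 399 - 0.414·213 = 311.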